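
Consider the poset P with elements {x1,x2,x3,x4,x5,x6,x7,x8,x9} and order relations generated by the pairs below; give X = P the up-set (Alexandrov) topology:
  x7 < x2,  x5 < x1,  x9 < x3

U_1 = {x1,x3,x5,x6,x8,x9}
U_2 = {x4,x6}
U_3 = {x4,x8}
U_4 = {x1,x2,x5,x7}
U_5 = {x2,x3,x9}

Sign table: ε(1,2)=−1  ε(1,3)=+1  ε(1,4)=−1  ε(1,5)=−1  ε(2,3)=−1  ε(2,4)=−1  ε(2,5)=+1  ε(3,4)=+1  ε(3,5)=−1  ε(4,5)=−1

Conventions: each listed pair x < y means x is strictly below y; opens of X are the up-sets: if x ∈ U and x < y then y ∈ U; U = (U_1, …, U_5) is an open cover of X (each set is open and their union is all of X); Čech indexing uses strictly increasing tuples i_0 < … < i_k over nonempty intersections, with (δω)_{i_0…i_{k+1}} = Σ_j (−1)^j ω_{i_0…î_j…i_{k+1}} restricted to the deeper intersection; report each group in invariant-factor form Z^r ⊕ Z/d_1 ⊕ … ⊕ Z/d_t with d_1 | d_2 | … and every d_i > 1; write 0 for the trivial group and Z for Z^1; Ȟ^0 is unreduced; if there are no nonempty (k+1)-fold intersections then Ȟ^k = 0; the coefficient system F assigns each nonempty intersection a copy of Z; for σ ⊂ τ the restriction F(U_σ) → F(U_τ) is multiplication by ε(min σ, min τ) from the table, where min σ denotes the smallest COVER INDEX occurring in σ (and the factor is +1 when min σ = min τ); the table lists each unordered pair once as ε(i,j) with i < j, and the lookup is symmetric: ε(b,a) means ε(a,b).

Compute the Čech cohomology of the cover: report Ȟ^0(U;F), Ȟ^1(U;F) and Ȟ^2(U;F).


intersection data:
  U12={x6} U13={x8} U14={x1,x5} U15={x3,x9} U23={x4} U45={x2}
C dims 5,6; δ0: rk 5, SNF 1^4·2
Ȟ^0 = (5 − 5) − 0 = 0, so Ȟ^0 ≅ 0
Ȟ^1 = (6 − 0) − 5 = 1 plus torsion [2], so Ȟ^1 ≅ Z ⊕ Z/2
Ȟ^2 = (0 − 0) − 0 = 0, so Ȟ^2 ≅ 0

Ȟ^0 = 0; Ȟ^1 = Z ⊕ Z/2; Ȟ^2 = 0


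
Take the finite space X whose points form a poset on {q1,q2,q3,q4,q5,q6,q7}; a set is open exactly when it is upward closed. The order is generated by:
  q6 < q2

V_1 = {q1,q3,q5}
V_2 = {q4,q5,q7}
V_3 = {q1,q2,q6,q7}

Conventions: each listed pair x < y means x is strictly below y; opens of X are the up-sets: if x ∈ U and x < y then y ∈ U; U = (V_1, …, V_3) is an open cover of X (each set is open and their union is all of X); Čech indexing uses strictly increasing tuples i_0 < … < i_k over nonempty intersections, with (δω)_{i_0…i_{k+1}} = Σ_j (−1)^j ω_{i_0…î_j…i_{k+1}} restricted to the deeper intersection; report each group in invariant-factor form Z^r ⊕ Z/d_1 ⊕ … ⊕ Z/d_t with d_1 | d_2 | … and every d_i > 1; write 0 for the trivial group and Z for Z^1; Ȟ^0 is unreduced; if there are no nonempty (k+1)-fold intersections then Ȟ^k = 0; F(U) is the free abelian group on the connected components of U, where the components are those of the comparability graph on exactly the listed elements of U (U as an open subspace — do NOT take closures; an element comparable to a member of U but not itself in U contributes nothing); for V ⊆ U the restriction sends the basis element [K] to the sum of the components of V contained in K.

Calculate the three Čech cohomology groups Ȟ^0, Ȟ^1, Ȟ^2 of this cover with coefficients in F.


Ȟ^0(U;F) ≅ Z^6,  Ȟ^1(U;F) ≅ 0,  Ȟ^2(U;F) ≅ 0

nonempty intersections:
  V12={q5} V13={q1} V23={q7}
components per intersection:
  V1: {q1} {q3} {q5}
  V2: {q4} {q5} {q7}
  V3: {q1} {q2,q6} {q7}
  V12: {q5}
  V13: {q1}
  V23: {q7}
C dims 9,3; δ0: rk 3, SNF 1^3
Ȟ^0: (9−3)−0=6 ⇒ Z^6
Ȟ^1: (3−0)−3=0 ⇒ 0
Ȟ^2: (0−0)−0=0 ⇒ 0


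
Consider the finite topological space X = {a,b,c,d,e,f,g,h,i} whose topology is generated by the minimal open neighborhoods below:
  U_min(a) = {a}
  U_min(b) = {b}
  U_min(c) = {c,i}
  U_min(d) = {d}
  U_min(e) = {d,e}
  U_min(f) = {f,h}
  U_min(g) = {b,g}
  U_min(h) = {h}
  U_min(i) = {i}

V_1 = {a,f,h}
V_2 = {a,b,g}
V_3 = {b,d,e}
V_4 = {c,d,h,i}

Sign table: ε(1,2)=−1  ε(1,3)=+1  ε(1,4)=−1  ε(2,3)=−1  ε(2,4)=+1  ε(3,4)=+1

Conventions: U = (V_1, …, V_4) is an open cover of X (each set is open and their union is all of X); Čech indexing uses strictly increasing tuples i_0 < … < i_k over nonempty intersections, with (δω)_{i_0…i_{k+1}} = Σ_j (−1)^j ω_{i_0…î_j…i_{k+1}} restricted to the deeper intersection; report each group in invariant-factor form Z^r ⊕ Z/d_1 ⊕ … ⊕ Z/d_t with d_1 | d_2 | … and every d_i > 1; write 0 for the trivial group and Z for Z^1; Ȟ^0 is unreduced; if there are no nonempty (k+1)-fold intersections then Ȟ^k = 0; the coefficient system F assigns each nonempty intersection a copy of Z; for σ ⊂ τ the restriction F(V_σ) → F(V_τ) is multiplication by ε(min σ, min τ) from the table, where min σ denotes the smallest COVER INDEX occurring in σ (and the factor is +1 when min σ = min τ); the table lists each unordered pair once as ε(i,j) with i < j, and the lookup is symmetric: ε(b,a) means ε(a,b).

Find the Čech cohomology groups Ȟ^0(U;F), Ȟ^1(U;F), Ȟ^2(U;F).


Ȟ^0 = 0, Ȟ^1 = Z/2 and Ȟ^2 = 0

nerve of the cover:
  V12={a} V14={h} V23={b} V34={d}
C dims 4,4; δ0: rk 4, SNF 1^3·2
Ȟ^0 = (4 − 4) − 0 = 0, so Ȟ^0 ≅ 0
Ȟ^1 = (4 − 0) − 4 = 0 plus torsion [2], so Ȟ^1 ≅ Z/2
Ȟ^2 = (0 − 0) − 0 = 0, so Ȟ^2 ≅ 0


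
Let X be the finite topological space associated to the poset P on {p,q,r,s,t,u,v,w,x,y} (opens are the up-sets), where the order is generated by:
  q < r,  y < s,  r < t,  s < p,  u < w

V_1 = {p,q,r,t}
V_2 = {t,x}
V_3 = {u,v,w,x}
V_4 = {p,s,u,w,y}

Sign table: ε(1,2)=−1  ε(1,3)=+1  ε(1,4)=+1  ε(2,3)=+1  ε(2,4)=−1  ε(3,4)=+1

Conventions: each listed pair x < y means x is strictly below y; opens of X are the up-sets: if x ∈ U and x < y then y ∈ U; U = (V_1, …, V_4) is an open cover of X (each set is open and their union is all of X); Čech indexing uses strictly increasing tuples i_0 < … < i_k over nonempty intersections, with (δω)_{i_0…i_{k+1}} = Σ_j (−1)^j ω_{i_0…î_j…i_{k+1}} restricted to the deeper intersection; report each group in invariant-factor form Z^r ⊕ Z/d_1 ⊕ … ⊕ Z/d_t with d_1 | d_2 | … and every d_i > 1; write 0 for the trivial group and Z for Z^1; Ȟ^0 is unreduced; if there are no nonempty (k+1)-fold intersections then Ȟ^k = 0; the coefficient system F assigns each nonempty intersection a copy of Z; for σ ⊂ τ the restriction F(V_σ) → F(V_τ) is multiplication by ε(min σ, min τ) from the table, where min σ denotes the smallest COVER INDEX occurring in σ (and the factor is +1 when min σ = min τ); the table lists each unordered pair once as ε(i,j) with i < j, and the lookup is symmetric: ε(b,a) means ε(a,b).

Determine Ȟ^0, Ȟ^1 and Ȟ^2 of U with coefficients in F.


nonempty intersections:
  V12={t} V14={p} V23={x} V34={u,w}
C dims 4,4; δ0: rk 4, SNF 1^3·2
Ȟ^0: (4−4)−0=0 ⇒ 0
Ȟ^1: (4−0)−4=0 plus torsion [2] ⇒ Z/2
Ȟ^2: (0−0)−0=0 ⇒ 0

Ȟ^0 ≅ 0,  Ȟ^1 ≅ Z/2,  Ȟ^2 ≅ 0


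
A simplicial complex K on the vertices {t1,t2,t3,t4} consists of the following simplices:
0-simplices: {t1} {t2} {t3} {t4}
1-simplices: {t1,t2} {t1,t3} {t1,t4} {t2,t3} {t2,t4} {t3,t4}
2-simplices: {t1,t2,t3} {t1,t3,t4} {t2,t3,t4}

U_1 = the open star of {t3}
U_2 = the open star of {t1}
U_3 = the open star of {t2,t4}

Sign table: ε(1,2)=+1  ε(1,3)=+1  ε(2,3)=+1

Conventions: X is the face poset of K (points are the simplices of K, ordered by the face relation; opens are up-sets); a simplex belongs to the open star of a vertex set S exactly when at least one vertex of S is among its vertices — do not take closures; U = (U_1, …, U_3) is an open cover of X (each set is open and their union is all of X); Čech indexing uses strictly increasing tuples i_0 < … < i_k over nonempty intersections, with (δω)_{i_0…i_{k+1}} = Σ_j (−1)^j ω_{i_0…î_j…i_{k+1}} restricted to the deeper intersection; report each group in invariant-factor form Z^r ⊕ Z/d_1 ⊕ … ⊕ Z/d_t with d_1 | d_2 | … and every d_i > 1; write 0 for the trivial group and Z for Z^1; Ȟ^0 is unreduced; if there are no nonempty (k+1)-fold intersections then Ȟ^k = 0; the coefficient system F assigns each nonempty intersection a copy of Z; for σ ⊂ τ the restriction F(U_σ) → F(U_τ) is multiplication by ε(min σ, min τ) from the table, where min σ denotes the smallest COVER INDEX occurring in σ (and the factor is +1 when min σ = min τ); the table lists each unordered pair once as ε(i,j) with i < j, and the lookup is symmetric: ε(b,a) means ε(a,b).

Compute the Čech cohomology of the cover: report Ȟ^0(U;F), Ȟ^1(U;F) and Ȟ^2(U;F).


cover nerve:
  U1={{t3},{t1,t3},{t2,t3},{t3,t4},{t1,t2,t3},{t1,t3,t4},{t2,t3,t4}} U2={{t1},{t1,t2},{t1,t3},{t1,t4},{t1,t2,t3},{t1,t3,t4}} U3={{t2},{t4},{t1,t2},{t1,t4},{t2,t3},{t2,t4},{t3,t4},{t1,t2,t3},{t1,t3,t4},{t2,t3,t4}}
  U12={{t1,t3},{t1,t2,t3},{t1,t3,t4}} U13={{t2,t3},{t3,t4},{t1,t2,t3},{t1,t3,t4},{t2,t3,t4}} U23={{t1,t2},{t1,t4},{t1,t2,t3},{t1,t3,t4}}
  U123={{t1,t2,t3},{t1,t3,t4}}
C dims 3,3,1; δ0: rk 2, SNF 1^2; δ1: rk 1, SNF 1^1
Ȟ^0: (3−2)−0=1 ⇒ Z
Ȟ^1: (3−1)−2=0 ⇒ 0
Ȟ^2: (1−0)−1=0 ⇒ 0

Ȟ^0(U;F) ≅ Z; Ȟ^1(U;F) ≅ 0; Ȟ^2(U;F) ≅ 0


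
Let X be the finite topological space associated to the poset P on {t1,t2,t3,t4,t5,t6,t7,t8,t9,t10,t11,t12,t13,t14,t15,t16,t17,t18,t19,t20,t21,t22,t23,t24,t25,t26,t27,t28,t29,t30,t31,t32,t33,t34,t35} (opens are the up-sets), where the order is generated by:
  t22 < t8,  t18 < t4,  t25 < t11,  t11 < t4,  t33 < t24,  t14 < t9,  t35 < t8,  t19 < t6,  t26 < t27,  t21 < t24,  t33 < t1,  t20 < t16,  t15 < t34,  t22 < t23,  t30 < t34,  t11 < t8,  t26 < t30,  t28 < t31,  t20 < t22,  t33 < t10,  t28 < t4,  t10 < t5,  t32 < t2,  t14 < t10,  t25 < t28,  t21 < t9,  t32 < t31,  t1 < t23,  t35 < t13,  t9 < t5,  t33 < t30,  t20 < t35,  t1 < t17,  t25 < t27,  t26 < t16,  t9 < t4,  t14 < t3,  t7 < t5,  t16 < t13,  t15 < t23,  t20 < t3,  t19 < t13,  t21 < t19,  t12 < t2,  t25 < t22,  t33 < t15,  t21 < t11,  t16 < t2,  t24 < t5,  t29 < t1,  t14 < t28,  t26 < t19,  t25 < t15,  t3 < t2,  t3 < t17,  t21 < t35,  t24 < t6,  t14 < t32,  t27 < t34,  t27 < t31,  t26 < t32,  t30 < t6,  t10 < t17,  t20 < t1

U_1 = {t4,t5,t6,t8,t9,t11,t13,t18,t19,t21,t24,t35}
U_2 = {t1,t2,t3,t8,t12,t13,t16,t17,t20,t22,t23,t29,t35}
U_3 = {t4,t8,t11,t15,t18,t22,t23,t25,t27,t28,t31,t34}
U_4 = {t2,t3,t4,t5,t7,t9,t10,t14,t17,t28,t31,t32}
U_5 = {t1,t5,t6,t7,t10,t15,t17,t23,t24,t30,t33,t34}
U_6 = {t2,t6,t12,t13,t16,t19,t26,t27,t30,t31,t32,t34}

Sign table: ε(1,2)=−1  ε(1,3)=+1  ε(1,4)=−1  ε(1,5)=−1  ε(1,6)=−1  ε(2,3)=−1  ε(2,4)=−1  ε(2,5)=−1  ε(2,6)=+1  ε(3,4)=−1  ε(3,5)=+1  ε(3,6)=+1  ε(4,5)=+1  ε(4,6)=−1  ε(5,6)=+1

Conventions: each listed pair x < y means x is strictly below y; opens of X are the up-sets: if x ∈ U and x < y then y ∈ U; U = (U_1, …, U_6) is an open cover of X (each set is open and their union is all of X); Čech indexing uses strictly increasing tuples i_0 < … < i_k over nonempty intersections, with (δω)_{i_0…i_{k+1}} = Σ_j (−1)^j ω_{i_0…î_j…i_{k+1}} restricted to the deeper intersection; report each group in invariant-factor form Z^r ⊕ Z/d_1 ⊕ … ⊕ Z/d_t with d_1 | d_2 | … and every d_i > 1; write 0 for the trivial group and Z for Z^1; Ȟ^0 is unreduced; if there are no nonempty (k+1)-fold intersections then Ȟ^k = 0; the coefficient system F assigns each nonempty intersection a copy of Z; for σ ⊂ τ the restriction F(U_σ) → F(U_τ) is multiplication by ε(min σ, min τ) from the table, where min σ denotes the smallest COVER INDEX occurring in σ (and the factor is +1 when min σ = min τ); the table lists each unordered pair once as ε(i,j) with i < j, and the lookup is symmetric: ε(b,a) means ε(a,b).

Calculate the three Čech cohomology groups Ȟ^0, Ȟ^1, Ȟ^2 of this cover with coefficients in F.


Ȟ^0 ≅ 0, Ȟ^1 ≅ Z/2 and Ȟ^2 ≅ Z

nerve of the cover:
  U12={t8,t13,t35} U13={t4,t8,t11,t18} U14={t4,t5,t9} U15={t5,t6,t24} U16={t6,t13,t19} U23={t8,t22,t23} U24={t2,t3,t17} U25={t1,t17,t23} U26={t2,t12,t13,t16} U34={t4,t28,t31} U35={t15,t23,t34} U36={t27,t31,t34} U45={t5,t7,t10,t17} U46={t2,t31,t32} U56={t6,t30,t34}
  U123={t8} U126={t13} U134={t4} U145={t5} U156={t6} U235={t23} U245={t17} U246={t2} U346={t31} U356={t34}
C dims 6,15,10; δ0: rk 6, SNF 1^5·2; δ1: rk 9, SNF 1^9
Ȟ^0 = (6 − 6) − 0 = 0, so Ȟ^0 ≅ 0
Ȟ^1 = (15 − 9) − 6 = 0 plus torsion [2], so Ȟ^1 ≅ Z/2
Ȟ^2 = (10 − 0) − 9 = 1, so Ȟ^2 ≅ Z


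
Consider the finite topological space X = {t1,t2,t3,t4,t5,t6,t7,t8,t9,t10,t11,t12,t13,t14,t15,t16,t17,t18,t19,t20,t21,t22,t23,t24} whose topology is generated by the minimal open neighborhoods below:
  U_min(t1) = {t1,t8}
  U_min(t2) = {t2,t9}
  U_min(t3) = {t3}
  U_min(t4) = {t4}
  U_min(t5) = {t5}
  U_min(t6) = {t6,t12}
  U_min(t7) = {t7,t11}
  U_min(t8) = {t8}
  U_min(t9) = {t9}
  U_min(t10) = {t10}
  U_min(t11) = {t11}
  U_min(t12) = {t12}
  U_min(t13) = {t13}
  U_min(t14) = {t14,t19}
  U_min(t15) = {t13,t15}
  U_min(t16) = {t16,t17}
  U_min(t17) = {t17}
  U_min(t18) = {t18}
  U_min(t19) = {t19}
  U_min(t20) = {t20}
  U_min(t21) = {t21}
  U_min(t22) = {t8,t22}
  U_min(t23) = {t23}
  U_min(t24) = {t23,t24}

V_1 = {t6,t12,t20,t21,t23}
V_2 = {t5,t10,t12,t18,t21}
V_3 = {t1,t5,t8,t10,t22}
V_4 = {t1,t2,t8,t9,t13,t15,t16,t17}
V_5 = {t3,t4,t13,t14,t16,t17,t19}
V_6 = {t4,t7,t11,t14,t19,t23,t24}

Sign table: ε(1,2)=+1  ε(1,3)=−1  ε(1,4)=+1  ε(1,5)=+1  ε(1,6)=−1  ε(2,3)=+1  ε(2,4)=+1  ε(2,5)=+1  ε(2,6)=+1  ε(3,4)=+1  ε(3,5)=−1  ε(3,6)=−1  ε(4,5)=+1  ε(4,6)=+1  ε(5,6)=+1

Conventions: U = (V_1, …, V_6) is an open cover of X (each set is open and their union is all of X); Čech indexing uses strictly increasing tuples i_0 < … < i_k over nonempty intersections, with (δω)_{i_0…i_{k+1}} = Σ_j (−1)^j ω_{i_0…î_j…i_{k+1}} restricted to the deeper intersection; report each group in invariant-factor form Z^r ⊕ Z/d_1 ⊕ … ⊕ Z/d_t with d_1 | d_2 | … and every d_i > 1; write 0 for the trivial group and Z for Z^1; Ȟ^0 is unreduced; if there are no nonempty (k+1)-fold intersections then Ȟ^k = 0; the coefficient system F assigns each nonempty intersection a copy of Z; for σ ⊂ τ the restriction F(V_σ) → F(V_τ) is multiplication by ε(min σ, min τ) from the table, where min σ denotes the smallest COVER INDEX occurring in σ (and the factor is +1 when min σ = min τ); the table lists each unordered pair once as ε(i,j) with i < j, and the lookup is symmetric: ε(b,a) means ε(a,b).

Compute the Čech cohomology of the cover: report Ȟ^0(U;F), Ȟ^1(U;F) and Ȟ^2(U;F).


intersection data:
  V12={t12,t21} V16={t23} V23={t5,t10} V34={t1,t8} V45={t13,t16,t17} V56={t4,t14,t19}
C dims 6,6; δ0: rk 6, SNF 1^5·2
Ȟ^0 = (6 − 6) − 0 = 0, so Ȟ^0 ≅ 0
Ȟ^1 = (6 − 0) − 6 = 0 plus torsion [2], so Ȟ^1 ≅ Z/2
Ȟ^2 = (0 − 0) − 0 = 0, so Ȟ^2 ≅ 0

Ȟ^0 ≅ 0; Ȟ^1 ≅ Z/2; Ȟ^2 ≅ 0


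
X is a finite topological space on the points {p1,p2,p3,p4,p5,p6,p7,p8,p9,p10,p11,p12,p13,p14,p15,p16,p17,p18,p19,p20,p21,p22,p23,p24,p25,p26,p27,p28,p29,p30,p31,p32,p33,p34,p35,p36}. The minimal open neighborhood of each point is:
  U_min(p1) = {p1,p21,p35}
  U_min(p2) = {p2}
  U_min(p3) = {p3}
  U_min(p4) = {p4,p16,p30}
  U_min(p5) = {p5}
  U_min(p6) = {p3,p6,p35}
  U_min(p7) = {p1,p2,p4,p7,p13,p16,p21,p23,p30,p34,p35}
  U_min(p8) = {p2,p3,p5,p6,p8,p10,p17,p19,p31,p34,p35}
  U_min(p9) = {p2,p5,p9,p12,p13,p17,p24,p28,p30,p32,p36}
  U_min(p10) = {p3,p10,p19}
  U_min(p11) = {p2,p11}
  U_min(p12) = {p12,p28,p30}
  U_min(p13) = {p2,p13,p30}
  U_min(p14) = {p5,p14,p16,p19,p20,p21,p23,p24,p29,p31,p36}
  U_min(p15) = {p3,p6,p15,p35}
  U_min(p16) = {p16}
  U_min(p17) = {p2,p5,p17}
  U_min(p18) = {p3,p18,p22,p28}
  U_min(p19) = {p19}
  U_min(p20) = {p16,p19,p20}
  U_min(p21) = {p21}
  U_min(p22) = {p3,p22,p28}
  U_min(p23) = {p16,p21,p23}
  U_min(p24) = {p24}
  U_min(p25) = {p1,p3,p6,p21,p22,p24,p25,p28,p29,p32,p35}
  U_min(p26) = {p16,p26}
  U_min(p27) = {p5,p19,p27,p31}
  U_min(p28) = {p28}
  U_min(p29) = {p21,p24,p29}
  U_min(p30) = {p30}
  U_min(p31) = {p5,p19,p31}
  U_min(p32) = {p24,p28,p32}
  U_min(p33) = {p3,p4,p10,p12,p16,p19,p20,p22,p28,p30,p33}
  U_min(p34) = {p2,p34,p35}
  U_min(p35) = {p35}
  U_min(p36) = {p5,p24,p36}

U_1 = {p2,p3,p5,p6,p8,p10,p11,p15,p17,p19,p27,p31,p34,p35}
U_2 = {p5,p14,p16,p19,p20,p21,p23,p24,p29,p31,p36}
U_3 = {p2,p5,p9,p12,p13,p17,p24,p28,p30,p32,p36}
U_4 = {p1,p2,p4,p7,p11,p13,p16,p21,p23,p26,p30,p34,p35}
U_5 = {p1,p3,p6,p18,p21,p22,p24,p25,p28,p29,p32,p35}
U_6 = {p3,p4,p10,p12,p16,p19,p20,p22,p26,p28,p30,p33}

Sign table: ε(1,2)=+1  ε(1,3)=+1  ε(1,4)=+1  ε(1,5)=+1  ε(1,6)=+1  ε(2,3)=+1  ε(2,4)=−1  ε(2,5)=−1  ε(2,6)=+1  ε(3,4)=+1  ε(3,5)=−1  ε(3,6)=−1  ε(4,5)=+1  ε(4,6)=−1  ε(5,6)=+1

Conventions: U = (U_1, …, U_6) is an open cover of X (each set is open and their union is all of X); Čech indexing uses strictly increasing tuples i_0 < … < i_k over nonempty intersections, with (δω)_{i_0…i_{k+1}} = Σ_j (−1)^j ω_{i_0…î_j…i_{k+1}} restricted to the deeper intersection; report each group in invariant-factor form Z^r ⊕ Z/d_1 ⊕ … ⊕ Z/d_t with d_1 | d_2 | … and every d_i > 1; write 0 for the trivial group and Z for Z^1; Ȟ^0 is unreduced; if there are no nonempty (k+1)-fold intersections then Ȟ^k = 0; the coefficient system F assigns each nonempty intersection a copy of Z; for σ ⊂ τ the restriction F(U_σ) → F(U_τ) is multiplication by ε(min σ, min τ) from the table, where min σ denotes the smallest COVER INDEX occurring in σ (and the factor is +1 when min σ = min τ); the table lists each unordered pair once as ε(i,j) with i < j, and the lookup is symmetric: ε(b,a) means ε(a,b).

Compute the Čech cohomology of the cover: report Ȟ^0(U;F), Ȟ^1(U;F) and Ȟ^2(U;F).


Ȟ^0 ≅ 0; Ȟ^1 ≅ Z/2; Ȟ^2 ≅ Z

intersection data:
  U12={p5,p19,p31} U13={p2,p5,p17} U14={p2,p11,p34,p35} U15={p3,p6,p35} U16={p3,p10,p19} U23={p5,p24,p36} U24={p16,p21,p23} U25={p21,p24,p29} U26={p16,p19,p20} U34={p2,p13,p30} U35={p24,p28,p32} U36={p12,p28,p30} U45={p1,p21,p35} U46={p4,p16,p26,p30} U56={p3,p22,p28}
  U123={p5} U126={p19} U134={p2} U145={p35} U156={p3} U235={p24} U245={p21} U246={p16} U346={p30} U356={p28}
C dims 6,15,10; δ0: rk 6, SNF 1^5·2; δ1: rk 9, SNF 1^9
Ȟ^0 = (6 − 6) − 0 = 0, so Ȟ^0 ≅ 0
Ȟ^1 = (15 − 9) − 6 = 0 plus torsion [2], so Ȟ^1 ≅ Z/2
Ȟ^2 = (10 − 0) − 9 = 1, so Ȟ^2 ≅ Z


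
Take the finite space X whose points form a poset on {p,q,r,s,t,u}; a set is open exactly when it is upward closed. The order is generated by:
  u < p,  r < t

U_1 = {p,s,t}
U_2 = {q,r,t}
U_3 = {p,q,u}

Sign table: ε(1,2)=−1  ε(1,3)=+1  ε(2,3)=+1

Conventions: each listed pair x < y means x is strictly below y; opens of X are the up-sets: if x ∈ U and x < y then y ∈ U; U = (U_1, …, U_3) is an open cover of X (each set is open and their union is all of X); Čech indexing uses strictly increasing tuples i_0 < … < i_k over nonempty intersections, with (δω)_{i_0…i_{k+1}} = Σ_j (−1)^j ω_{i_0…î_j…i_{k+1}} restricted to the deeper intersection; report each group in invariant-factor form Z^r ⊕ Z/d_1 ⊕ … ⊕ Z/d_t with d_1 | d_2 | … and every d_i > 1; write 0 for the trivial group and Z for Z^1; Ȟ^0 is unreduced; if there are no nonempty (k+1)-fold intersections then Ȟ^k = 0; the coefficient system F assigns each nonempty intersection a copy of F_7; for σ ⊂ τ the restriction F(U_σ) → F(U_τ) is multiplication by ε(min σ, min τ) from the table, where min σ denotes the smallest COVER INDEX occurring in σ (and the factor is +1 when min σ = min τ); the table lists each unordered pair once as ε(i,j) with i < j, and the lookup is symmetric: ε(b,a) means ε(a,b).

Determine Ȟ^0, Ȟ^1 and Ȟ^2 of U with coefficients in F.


cover nerve:
  U12={t} U13={p} U23={q}
C dims 3,3; δ0: rk_F7 3
Ȟ^0: (3−3)−0=0 ⇒ 0
Ȟ^1: (3−0)−3=0 ⇒ 0
Ȟ^2: (0−0)−0=0 ⇒ 0

Ȟ^0 ≅ 0,  Ȟ^1 ≅ 0,  Ȟ^2 ≅ 0


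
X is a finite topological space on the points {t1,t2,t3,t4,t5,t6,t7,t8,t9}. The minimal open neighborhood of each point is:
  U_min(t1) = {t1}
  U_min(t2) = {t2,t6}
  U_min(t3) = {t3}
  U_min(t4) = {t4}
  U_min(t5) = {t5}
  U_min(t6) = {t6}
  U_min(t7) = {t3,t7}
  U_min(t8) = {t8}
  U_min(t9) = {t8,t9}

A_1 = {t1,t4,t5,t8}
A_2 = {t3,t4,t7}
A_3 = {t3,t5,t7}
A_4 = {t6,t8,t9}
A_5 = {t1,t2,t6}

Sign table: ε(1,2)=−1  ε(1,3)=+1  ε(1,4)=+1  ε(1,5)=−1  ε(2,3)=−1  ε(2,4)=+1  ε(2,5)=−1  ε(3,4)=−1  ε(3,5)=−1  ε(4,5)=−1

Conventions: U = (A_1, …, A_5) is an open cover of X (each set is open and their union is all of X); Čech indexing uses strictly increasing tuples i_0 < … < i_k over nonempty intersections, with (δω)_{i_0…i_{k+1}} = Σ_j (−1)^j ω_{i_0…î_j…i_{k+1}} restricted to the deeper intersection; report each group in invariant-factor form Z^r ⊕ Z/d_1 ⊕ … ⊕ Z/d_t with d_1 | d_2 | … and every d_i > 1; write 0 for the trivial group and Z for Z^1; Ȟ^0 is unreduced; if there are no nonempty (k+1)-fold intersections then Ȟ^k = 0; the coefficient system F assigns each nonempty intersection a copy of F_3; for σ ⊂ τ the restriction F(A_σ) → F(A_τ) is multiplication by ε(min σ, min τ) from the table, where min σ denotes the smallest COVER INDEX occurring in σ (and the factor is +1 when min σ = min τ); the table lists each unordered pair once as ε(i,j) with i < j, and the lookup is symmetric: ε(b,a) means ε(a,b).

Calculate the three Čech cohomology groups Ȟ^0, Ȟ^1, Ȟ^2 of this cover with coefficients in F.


Ȟ^0 = Z/3, Ȟ^1 = Z/3 ⊕ Z/3 and Ȟ^2 = 0

nonempty intersections:
  A12={t4} A13={t5} A14={t8} A15={t1} A23={t3,t7} A45={t6}
C dims 5,6; δ0: rk_F3 4
Ȟ^0: (5−4)−0=1 ⇒ Z/3
Ȟ^1: (6−0)−4=2 ⇒ Z/3 ⊕ Z/3
Ȟ^2: (0−0)−0=0 ⇒ 0


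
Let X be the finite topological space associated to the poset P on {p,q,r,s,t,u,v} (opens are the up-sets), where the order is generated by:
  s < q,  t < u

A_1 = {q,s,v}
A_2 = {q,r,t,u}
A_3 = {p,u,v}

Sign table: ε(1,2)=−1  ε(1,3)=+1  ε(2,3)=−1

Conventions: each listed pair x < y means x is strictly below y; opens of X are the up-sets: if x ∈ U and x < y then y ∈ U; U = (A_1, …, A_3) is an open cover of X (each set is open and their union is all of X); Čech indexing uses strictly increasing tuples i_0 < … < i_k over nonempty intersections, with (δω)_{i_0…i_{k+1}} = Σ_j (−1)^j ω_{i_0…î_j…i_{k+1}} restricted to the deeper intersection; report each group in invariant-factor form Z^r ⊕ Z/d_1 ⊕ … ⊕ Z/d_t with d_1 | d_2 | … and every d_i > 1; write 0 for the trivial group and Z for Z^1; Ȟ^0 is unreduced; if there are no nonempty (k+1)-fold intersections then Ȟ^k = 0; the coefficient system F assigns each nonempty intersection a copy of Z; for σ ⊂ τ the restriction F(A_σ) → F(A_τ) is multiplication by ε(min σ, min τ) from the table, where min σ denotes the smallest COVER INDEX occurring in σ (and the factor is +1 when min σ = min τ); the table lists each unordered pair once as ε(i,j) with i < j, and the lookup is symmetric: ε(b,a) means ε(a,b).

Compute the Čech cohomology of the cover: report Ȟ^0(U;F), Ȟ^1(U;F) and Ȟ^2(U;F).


Ȟ^0 ≅ Z; Ȟ^1 ≅ Z; Ȟ^2 ≅ 0

cover nerve:
  A12={q} A13={v} A23={u}
C dims 3,3; δ0: rk 2, SNF 1^2
Ȟ^0: (3−2)−0=1 ⇒ Z
Ȟ^1: (3−0)−2=1 ⇒ Z
Ȟ^2: (0−0)−0=0 ⇒ 0


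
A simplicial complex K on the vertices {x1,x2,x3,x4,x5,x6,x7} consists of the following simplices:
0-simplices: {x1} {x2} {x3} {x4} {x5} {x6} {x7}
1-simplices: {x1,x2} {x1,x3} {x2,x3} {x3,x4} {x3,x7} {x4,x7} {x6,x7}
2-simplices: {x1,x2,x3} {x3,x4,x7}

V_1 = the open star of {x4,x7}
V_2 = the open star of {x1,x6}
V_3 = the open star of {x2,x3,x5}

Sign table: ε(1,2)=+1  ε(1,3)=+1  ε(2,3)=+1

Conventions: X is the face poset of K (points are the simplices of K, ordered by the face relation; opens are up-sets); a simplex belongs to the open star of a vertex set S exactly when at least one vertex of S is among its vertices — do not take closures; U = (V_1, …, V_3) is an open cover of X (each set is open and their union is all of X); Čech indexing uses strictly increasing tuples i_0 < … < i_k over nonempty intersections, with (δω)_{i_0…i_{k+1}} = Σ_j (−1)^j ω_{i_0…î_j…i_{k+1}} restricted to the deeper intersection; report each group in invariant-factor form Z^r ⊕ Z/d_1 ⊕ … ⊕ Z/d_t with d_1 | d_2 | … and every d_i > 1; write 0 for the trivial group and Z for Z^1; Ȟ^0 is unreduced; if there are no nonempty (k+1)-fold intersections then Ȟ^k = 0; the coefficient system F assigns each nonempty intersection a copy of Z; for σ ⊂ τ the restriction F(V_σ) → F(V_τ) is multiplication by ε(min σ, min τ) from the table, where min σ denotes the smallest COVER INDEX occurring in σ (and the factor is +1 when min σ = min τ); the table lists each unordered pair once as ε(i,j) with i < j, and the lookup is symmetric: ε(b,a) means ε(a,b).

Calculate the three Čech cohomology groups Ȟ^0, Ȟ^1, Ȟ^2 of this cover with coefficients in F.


Ȟ^0 ≅ Z; Ȟ^1 ≅ Z; Ȟ^2 ≅ 0

intersection data:
  V1={{x4},{x7},{x3,x4},{x3,x7},{x4,x7},{x6,x7},{x3,x4,x7}} V2={{x1},{x6},{x1,x2},{x1,x3},{x6,x7},{x1,x2,x3}} V3={{x2},{x3},{x5},{x1,x2},{x1,x3},{x2,x3},{x3,x4},{x3,x7},{x1,x2,x3},{x3,x4,x7}}
  V12={{x6,x7}} V13={{x3,x4},{x3,x7},{x3,x4,x7}} V23={{x1,x2},{x1,x3},{x1,x2,x3}}
C dims 3,3; δ0: rk 2, SNF 1^2
Ȟ^0 = (3 − 2) − 0 = 1, so Ȟ^0 ≅ Z
Ȟ^1 = (3 − 0) − 2 = 1, so Ȟ^1 ≅ Z
Ȟ^2 = (0 − 0) − 0 = 0, so Ȟ^2 ≅ 0


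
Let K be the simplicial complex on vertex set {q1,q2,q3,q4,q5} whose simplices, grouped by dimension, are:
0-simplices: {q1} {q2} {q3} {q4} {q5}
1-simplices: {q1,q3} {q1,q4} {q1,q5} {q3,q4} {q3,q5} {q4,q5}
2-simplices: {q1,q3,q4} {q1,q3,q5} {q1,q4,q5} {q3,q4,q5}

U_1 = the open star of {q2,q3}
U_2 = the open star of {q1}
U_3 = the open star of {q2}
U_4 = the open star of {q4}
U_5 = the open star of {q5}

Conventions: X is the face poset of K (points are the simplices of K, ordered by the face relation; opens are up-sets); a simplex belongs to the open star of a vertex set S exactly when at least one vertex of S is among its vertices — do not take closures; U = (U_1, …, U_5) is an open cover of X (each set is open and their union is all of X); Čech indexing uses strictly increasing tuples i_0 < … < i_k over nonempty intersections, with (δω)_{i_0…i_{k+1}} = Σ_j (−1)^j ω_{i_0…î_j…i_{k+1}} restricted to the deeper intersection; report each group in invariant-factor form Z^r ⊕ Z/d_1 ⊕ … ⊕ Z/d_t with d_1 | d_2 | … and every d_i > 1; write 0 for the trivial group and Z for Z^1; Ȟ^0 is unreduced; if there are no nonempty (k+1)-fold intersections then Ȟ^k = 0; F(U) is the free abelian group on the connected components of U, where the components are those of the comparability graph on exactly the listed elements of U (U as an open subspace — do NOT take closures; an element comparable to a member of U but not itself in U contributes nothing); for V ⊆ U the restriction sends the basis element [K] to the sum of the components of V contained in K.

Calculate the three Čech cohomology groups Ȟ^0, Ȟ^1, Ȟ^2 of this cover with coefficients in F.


nerve simplices:
  U1={{q2},{q3},{q1,q3},{q3,q4},{q3,q5},{q1,q3,q4},{q1,q3,q5},{q3,q4,q5}} U2={{q1},{q1,q3},{q1,q4},{q1,q5},{q1,q3,q4},{q1,q3,q5},{q1,q4,q5}} U3={{q2}} U4={{q4},{q1,q4},{q3,q4},{q4,q5},{q1,q3,q4},{q1,q4,q5},{q3,q4,q5}} U5={{q5},{q1,q5},{q3,q5},{q4,q5},{q1,q3,q5},{q1,q4,q5},{q3,q4,q5}}
  U12={{q1,q3},{q1,q3,q4},{q1,q3,q5}} U13={{q2}} U14={{q3,q4},{q1,q3,q4},{q3,q4,q5}} U15={{q3,q5},{q1,q3,q5},{q3,q4,q5}} U24={{q1,q4},{q1,q3,q4},{q1,q4,q5}} U25={{q1,q5},{q1,q3,q5},{q1,q4,q5}} U45={{q4,q5},{q1,q4,q5},{q3,q4,q5}}
  U124={{q1,q3,q4}} U125={{q1,q3,q5}} U145={{q3,q4,q5}} U245={{q1,q4,q5}}
components per intersection:
  U1: {{q2}} {{q3},{q1,q3},{q3,q4},{q3,q5},{q1,q3,q4},{q1,q3,q5},{q3,q4,q5}}
  U2: {{q1},{q1,q3},{q1,q4},{q1,q5},{q1,q3,q4},{q1,q3,q5},{q1,q4,q5}}
  U3: {{q2}}
  U4: {{q4},{q1,q4},{q3,q4},{q4,q5},{q1,q3,q4},{q1,q4,q5},{q3,q4,q5}}
  U5: {{q5},{q1,q5},{q3,q5},{q4,q5},{q1,q3,q5},{q1,q4,q5},{q3,q4,q5}}
  U12: {{q1,q3},{q1,q3,q4},{q1,q3,q5}}
  U13: {{q2}}
  U14: {{q3,q4},{q1,q3,q4},{q3,q4,q5}}
  U15: {{q3,q5},{q1,q3,q5},{q3,q4,q5}}
  U24: {{q1,q4},{q1,q3,q4},{q1,q4,q5}}
  U25: {{q1,q5},{q1,q3,q5},{q1,q4,q5}}
  U45: {{q4,q5},{q1,q4,q5},{q3,q4,q5}}
  U124: {{q1,q3,q4}}
  U125: {{q1,q3,q5}}
  U145: {{q3,q4,q5}}
  U245: {{q1,q4,q5}}
C dims 6,7,4; δ0: rk 4, SNF 1^4; δ1: rk 3, SNF 1^3
degree 0: 6−4−0 = 2 → Ȟ^0 ≅ Z^2
degree 1: 7−3−4 = 0 → Ȟ^1 ≅ 0
degree 2: 4−0−3 = 1 → Ȟ^2 ≅ Z

Ȟ^0 = Z^2,  Ȟ^1 = 0,  Ȟ^2 = Z


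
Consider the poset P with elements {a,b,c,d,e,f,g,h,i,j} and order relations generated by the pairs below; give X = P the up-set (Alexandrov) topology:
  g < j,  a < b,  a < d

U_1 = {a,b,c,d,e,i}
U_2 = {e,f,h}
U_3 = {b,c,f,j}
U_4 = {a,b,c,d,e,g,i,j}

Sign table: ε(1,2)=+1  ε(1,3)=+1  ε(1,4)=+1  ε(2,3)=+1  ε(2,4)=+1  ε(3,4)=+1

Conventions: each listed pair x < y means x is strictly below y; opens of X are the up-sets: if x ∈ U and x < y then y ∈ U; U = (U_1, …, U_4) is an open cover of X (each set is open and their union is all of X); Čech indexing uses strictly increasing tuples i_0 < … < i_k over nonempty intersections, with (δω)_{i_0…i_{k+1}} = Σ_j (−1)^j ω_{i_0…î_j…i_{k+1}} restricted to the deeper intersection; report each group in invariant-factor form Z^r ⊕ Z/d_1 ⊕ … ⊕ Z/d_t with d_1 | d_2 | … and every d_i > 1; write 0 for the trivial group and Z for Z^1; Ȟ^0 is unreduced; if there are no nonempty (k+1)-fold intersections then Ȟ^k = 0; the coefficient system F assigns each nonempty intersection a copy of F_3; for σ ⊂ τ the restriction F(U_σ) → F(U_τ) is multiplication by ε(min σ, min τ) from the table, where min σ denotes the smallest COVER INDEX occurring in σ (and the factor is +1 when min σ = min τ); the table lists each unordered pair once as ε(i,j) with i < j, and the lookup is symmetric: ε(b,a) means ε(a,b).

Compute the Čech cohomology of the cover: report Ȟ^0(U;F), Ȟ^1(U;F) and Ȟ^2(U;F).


Ȟ^0(U;F) ≅ Z/3, Ȟ^1(U;F) ≅ Z/3, Ȟ^2(U;F) ≅ 0

nonempty overlaps:
  U12={e} U13={b,c} U14={a,b,c,d,e,i} U23={f} U24={e} U34={b,c,j}
  U124={e} U134={b,c}
C dims 4,6,2; δ0: rk_F3 3; δ1: rk_F3 2
degree 0: 4−3−0 = 1 → Ȟ^0 ≅ Z/3
degree 1: 6−2−3 = 1 → Ȟ^1 ≅ Z/3
degree 2: 2−0−2 = 0 → Ȟ^2 ≅ 0


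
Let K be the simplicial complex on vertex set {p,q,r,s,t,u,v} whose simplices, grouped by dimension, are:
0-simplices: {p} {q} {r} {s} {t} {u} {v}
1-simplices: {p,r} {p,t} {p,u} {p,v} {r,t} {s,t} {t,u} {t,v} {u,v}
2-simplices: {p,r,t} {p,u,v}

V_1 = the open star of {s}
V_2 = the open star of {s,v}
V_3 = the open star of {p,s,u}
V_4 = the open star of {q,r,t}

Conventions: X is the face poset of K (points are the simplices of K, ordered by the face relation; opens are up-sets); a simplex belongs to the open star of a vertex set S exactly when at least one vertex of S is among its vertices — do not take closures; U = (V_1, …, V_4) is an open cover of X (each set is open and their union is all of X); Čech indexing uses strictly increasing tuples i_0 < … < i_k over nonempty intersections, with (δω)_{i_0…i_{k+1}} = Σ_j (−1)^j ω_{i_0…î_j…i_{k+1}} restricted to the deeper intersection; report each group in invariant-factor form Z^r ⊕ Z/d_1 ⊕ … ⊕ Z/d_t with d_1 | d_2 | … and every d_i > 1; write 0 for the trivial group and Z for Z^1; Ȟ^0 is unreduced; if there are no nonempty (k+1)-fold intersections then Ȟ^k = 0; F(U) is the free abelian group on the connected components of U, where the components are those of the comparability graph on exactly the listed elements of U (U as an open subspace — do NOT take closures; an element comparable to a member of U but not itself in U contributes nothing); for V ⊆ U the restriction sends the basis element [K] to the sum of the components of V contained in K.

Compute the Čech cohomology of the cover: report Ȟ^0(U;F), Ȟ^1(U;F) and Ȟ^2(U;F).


cover nerve:
  V1={{s},{s,t}} V2={{s},{v},{p,v},{s,t},{t,v},{u,v},{p,u,v}} V3={{p},{s},{u},{p,r},{p,t},{p,u},{p,v},{s,t},{t,u},{u,v},{p,r,t},{p,u,v}} V4={{q},{r},{t},{p,r},{p,t},{r,t},{s,t},{t,u},{t,v},{p,r,t}}
  V12={{s},{s,t}} V13={{s},{s,t}} V14={{s,t}} V23={{s},{p,v},{s,t},{u,v},{p,u,v}} V24={{s,t},{t,v}} V34={{p,r},{p,t},{s,t},{t,u},{p,r,t}}
  V123={{s},{s,t}} V124={{s,t}} V134={{s,t}} V234={{s,t}}
  V1234={{s,t}}
components per intersection:
  V1: {{s},{s,t}}
  V2: {{s},{s,t}} {{v},{p,v},{t,v},{u,v},{p,u,v}}
  V3: {{p},{u},{p,r},{p,t},{p,u},{p,v},{t,u},{u,v},{p,r,t},{p,u,v}} {{s},{s,t}}
  V4: {{q}} {{r},{t},{p,r},{p,t},{r,t},{s,t},{t,u},{t,v},{p,r,t}}
  V12: {{s},{s,t}}
  V13: {{s},{s,t}}
  V14: {{s,t}}
  V23: {{s},{s,t}} {{p,v},{u,v},{p,u,v}}
  V24: {{s,t}} {{t,v}}
  V34: {{p,r},{p,t},{p,r,t}} {{s,t}} {{t,u}}
  V123: {{s},{s,t}}
  V124: {{s,t}}
  V134: {{s,t}}
  V234: {{s,t}}
  V1234: {{s,t}}
C dims 7,10,4,1; δ0: rk 5, SNF 1^5; δ1: rk 3, SNF 1^3; δ2: rk 1, SNF 1^1
Ȟ^0: (7−5)−0=2 ⇒ Z^2
Ȟ^1: (10−3)−5=2 ⇒ Z^2
Ȟ^2: (4−1)−3=0 ⇒ 0

Ȟ^0 = Z^2,  Ȟ^1 = Z^2,  Ȟ^2 = 0


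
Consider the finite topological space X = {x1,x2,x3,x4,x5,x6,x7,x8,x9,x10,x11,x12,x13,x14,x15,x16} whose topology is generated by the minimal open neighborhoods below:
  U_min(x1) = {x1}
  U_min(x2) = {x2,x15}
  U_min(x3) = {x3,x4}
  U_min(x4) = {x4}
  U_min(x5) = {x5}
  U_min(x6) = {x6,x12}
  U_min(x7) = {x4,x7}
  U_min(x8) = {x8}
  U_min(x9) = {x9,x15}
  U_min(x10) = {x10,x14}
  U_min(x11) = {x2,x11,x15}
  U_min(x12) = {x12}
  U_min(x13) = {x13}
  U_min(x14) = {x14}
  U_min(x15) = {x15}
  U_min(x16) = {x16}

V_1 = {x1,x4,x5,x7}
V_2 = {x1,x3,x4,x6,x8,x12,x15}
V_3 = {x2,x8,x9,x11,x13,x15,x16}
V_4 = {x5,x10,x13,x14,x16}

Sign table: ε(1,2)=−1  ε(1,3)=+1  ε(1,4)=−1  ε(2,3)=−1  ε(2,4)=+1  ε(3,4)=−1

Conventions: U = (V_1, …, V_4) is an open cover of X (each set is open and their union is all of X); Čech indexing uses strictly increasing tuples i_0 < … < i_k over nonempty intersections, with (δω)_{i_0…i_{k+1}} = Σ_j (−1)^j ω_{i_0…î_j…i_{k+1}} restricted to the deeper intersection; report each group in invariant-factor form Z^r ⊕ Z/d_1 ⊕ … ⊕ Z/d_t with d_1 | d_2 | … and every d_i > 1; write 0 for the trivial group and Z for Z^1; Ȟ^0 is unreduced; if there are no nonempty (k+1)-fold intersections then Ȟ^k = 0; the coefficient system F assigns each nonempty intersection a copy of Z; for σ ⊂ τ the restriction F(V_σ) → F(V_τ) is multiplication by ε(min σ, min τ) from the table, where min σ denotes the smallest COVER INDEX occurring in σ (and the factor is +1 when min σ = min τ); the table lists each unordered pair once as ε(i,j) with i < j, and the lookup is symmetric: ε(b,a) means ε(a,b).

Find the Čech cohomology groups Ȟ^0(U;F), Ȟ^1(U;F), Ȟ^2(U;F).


nerve simplices:
  V12={x1,x4} V14={x5} V23={x8,x15} V34={x13,x16}
C dims 4,4; δ0: rk 3, SNF 1^3
degree 0: 4−3−0 = 1 → Ȟ^0 ≅ Z
degree 1: 4−0−3 = 1 → Ȟ^1 ≅ Z
degree 2: 0−0−0 = 0 → Ȟ^2 ≅ 0

Ȟ^0(U;F) ≅ Z; Ȟ^1(U;F) ≅ Z; Ȟ^2(U;F) ≅ 0


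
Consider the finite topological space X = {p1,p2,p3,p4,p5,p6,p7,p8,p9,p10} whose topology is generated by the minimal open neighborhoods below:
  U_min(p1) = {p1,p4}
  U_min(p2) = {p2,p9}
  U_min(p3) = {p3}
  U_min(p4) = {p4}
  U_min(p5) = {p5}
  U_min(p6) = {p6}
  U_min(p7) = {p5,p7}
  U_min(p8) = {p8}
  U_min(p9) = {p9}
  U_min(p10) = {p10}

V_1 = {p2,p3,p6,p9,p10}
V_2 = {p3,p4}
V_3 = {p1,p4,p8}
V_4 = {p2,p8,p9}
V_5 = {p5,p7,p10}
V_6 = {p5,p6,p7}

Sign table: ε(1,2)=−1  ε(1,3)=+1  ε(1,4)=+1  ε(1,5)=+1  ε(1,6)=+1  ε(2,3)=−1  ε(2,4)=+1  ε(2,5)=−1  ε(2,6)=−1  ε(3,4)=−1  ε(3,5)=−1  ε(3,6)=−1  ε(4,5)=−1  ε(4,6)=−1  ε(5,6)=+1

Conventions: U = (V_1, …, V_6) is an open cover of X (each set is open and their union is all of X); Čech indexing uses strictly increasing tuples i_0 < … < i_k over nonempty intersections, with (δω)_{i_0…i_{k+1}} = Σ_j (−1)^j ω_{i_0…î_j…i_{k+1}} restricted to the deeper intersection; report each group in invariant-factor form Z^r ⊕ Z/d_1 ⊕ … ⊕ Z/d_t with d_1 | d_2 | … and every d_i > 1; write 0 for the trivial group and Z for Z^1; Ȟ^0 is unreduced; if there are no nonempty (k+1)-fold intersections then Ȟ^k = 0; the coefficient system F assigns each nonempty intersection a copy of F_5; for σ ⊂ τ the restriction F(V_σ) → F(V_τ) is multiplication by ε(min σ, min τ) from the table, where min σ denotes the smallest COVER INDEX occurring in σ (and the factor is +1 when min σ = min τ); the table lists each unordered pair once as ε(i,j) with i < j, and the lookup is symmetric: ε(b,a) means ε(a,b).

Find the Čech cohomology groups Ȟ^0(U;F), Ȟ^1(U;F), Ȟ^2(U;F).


nerve simplices:
  V12={p3} V14={p2,p9} V15={p10} V16={p6} V23={p4} V34={p8} V56={p5,p7}
C dims 6,7; δ0: rk_F5 6
degree 0: 6−6−0 = 0 → Ȟ^0 ≅ 0
degree 1: 7−0−6 = 1 → Ȟ^1 ≅ Z/5
degree 2: 0−0−0 = 0 → Ȟ^2 ≅ 0

Ȟ^0(U;F) ≅ 0; Ȟ^1(U;F) ≅ Z/5; Ȟ^2(U;F) ≅ 0


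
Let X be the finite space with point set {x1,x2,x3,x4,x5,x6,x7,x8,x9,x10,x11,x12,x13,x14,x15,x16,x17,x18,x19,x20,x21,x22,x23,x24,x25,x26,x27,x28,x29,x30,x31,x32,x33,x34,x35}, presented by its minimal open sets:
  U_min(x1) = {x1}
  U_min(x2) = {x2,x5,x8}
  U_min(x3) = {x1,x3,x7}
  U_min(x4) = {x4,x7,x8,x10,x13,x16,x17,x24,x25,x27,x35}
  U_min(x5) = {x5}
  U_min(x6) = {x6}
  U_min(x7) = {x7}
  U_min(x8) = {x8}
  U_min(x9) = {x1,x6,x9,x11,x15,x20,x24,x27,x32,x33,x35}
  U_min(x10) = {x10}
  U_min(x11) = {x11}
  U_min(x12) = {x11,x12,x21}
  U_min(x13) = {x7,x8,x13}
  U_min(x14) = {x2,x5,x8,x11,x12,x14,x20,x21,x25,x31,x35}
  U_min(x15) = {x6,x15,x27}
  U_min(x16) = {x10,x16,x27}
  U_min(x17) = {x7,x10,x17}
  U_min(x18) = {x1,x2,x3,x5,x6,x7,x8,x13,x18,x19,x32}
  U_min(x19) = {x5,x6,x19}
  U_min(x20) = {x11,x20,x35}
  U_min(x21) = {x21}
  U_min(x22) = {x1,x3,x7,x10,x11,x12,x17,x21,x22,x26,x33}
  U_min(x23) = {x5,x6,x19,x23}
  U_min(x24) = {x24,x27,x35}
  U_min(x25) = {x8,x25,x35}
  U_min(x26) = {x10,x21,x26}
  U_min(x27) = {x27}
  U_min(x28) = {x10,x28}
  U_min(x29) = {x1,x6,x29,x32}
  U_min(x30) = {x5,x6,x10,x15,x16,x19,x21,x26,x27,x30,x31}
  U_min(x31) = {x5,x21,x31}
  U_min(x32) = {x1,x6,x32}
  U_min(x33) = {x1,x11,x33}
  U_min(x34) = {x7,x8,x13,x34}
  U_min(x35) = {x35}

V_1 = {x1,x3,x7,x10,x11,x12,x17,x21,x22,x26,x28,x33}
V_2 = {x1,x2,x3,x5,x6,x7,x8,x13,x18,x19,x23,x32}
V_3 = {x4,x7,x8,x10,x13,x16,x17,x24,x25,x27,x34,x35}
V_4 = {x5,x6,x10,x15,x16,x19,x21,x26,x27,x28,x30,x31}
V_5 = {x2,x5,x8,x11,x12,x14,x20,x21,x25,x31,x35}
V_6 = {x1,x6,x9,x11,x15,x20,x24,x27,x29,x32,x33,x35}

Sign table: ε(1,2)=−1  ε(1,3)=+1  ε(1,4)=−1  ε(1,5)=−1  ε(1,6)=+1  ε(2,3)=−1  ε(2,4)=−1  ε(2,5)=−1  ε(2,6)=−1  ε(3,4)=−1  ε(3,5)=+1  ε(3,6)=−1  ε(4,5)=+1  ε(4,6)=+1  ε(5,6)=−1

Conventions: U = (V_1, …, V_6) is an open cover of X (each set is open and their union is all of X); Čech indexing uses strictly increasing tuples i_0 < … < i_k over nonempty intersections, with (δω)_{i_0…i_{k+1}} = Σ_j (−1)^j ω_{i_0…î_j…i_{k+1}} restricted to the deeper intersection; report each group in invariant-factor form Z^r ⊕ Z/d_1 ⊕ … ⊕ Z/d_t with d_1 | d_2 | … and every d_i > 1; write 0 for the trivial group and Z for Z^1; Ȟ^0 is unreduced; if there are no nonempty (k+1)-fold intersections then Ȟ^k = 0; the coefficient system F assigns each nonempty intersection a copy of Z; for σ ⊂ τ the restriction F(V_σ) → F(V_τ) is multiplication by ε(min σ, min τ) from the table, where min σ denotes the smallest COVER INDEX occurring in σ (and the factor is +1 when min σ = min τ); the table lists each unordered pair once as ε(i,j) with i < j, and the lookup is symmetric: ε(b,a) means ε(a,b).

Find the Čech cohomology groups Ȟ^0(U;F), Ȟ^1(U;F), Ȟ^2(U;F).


nonempty intersections:
  V12={x1,x3,x7} V13={x7,x10,x17} V14={x10,x21,x26,x28} V15={x11,x12,x21} V16={x1,x11,x33} V23={x7,x8,x13} V24={x5,x6,x19} V25={x2,x5,x8} V26={x1,x6,x32} V34={x10,x16,x27} V35={x8,x25,x35} V36={x24,x27,x35} V45={x5,x21,x31} V46={x6,x15,x27} V56={x11,x20,x35}
  V123={x7} V126={x1} V134={x10} V145={x21} V156={x11} V235={x8} V245={x5} V246={x6} V346={x27} V356={x35}
C dims 6,15,10; δ0: rk 6, SNF 1^5·2; δ1: rk 9, SNF 1^9
Ȟ^0: (6−6)−0=0 ⇒ 0
Ȟ^1: (15−9)−6=0 plus torsion [2] ⇒ Z/2
Ȟ^2: (10−0)−9=1 ⇒ Z

Ȟ^0 = 0,  Ȟ^1 = Z/2,  Ȟ^2 = Z
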